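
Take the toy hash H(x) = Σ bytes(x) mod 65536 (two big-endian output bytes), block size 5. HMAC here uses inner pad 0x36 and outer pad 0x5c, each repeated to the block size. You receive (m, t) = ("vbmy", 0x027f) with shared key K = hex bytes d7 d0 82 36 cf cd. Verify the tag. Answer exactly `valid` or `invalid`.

valid

Key hex bytes d7 d0 82 36 cf cd is 6 bytes > B = 5, so hash it first: H(key) = 03 fb, then zero-pad to 5 bytes: K' = 03 fb 00 00 00.
K' ⊕ ipad = 35 cd 36 36 36; K' ⊕ opad = 5f a7 5c 5c 5c.
Inner hash: sum = 53+205+54+54+54+118+98+109+121 = 866 → 03 62.
Outer hash (recomputed tag): sum = 95+167+92+92+92+3+98 = 639 → 02 7f.
Recomputed tag = 027f; claimed = 027f → match.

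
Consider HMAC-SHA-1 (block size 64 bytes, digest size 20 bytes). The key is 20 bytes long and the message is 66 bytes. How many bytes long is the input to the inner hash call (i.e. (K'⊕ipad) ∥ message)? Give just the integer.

Key is 20 ≤ 64 bytes, zero-padded: |K'| = 64.
Inner input = (K'⊕ipad) ∥ m → 64 + 66 = 130 bytes.

130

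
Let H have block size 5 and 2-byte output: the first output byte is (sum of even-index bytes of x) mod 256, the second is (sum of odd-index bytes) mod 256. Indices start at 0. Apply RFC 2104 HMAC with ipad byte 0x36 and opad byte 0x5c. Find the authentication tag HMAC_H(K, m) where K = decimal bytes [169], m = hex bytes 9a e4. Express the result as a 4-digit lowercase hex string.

b3a7

Key decimal bytes [169] = a9 is 1 byte ≤ B = 5; zero-pad to 5 bytes: K' = a9 00 00 00 00.
K' ⊕ ipad = 9f 36 36 36 36.  K' ⊕ opad = f5 5c 5c 5c 5c.
Inner input = (K'⊕ipad) ∥ m = 9f 36 36 36 36 ∥ 9a e4.
Inner hash: even-index sum = 495 mod 256 = 239; odd-index sum = 262 mod 256 = 6 → ef 06.
Outer input = (K'⊕opad) ∥ inner = f5 5c 5c 5c 5c ∥ ef 06.
Outer hash (tag): even-index sum = 435 mod 256 = 179; odd-index sum = 423 mod 256 = 167 → b3 a7.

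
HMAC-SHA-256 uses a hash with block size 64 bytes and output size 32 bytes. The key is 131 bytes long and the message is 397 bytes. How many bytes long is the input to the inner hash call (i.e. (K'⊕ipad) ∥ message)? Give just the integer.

461

Key is 131 > 64 bytes, so it is hashed to 32 bytes then zero-padded to 64: |K'| = 64.
Inner input = (K'⊕ipad) ∥ m → 64 + 397 = 461 bytes.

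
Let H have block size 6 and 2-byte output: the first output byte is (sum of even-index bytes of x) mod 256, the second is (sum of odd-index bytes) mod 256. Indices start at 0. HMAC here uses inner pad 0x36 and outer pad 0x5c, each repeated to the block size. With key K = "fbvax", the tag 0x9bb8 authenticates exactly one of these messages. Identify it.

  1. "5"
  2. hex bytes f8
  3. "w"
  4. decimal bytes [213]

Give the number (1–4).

1

Key "fbvax" = 66 62 76 61 78 is 5 bytes ≤ B = 6; zero-pad to 6 bytes: K' = 66 62 76 61 78 00.
K' ⊕ ipad = 50 54 40 57 4e 36; K' ⊕ opad = 3a 3e 2a 3d 24 5c.
m1: inner = H(50 54 40 57 4e 36 35) = 13 e1; tag = H(3a 3e 2a 3d 24 5c 13 e1) = 9bb8 ← matches
m2: inner = H(50 54 40 57 4e 36 f8) = d6 e1; tag = H(3a 3e 2a 3d 24 5c d6 e1) = 5eb8
m3: inner = H(50 54 40 57 4e 36 77) = 55 e1; tag = H(3a 3e 2a 3d 24 5c 55 e1) = ddb8
m4: inner = H(50 54 40 57 4e 36 d5) = b3 e1; tag = H(3a 3e 2a 3d 24 5c b3 e1) = 3bb8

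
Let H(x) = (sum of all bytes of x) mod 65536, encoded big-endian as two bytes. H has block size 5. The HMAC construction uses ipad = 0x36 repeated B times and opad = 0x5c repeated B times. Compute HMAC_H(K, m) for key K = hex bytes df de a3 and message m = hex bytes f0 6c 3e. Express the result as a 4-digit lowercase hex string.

Key hex bytes df de a3 is 3 bytes ≤ B = 5; zero-pad to 5 bytes: K' = df de a3 00 00.
K' ⊕ ipad = e9 e8 95 36 36.  K' ⊕ opad = 83 82 ff 5c 5c.
Inner input = (K'⊕ipad) ∥ m = e9 e8 95 36 36 ∥ f0 6c 3e.
Inner hash: sum = 233+232+149+54+54+240+108+62 = 1132 → 04 6c.
Outer input = (K'⊕opad) ∥ inner = 83 82 ff 5c 5c ∥ 04 6c.
Outer hash (tag): sum = 131+130+255+92+92+4+108 = 812 → 03 2c.

032c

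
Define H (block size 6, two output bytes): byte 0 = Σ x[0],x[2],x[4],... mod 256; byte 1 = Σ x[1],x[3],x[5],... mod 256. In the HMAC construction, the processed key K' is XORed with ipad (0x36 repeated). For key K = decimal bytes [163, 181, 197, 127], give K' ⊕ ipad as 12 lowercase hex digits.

9583f3493636

Key decimal bytes [163, 181, 197, 127] = a3 b5 c5 7f is 4 bytes ≤ B = 6; zero-pad to 6 bytes: K' = a3 b5 c5 7f 00 00.
XOR each byte with 0x36: a3⊕36=95, b5⊕36=83, c5⊕36=f3, 7f⊕36=49, 00⊕36=36, 00⊕36=36.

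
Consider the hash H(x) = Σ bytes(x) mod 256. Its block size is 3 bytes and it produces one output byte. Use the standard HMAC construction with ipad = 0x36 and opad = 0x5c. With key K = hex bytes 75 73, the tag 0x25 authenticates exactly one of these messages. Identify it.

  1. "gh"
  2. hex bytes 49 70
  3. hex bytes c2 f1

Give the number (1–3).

Key hex bytes 75 73 is 2 bytes ≤ B = 3; zero-pad to 3 bytes: K' = 75 73 00.
K' ⊕ ipad = 43 45 36; K' ⊕ opad = 29 2f 5c.
m1: inner = H(43 45 36 67 68) = 8d; tag = H(29 2f 5c 8d) = 41
m2: inner = H(43 45 36 49 70) = 77; tag = H(29 2f 5c 77) = 2b
m3: inner = H(43 45 36 c2 f1) = 71; tag = H(29 2f 5c 71) = 25 ← matches

3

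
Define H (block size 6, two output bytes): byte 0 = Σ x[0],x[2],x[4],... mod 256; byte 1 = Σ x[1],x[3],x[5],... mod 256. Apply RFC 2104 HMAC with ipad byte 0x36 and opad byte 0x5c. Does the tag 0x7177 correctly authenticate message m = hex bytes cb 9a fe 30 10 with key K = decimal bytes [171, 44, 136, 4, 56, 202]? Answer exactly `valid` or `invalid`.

invalid

Key decimal bytes [171, 44, 136, 4, 56, 202] = ab 2c 88 04 38 ca is exactly B = 6 bytes: K' = ab 2c 88 04 38 ca.
K' ⊕ ipad = 9d 1a be 32 0e fc; K' ⊕ opad = f7 70 d4 58 64 96.
Inner hash: even-index sum = 834 mod 256 = 66; odd-index sum = 530 mod 256 = 18 → 42 12.
Outer hash (recomputed tag): even-index sum = 625 mod 256 = 113; odd-index sum = 368 mod 256 = 112 → 71 70.
Recomputed tag = 7170; claimed = 7177 → mismatch.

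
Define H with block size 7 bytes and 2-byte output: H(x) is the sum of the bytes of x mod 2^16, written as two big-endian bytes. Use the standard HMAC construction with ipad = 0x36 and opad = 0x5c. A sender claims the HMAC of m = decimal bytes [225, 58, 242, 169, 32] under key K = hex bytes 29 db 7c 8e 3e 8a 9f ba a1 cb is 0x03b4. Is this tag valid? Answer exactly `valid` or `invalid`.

valid

Key hex bytes 29 db 7c 8e 3e 8a 9f ba a1 cb is 10 bytes > B = 7, so hash it first: H(key) = 05 9b, then zero-pad to 7 bytes: K' = 05 9b 00 00 00 00 00.
K' ⊕ ipad = 33 ad 36 36 36 36 36; K' ⊕ opad = 59 c7 5c 5c 5c 5c 5c.
Inner hash: sum = 51+173+54+54+54+54+54+225+58+242+169+32 = 1220 → 04 c4.
Outer hash (recomputed tag): sum = 89+199+92+92+92+92+92+4+196 = 948 → 03 b4.
Recomputed tag = 03b4; claimed = 03b4 → match.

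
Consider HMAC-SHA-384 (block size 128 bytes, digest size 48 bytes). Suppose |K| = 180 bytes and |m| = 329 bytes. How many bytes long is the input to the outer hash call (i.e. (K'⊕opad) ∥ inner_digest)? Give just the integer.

176

Key is 180 > 128 bytes, so it is hashed to 48 bytes then zero-padded to 128: |K'| = 128.
Outer input = (K'⊕opad) ∥ H(inner) → 128 + 48 = 176 bytes.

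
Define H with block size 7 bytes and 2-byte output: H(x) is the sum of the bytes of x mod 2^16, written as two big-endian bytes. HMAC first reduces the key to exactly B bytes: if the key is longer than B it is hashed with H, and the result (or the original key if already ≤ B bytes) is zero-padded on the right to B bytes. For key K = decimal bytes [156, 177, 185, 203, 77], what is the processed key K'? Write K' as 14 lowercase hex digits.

9cb1b9cb4d0000

Key decimal bytes [156, 177, 185, 203, 77] = 9c b1 b9 cb 4d is 5 bytes ≤ B = 7; zero-pad to 7 bytes: K' = 9c b1 b9 cb 4d 00 00.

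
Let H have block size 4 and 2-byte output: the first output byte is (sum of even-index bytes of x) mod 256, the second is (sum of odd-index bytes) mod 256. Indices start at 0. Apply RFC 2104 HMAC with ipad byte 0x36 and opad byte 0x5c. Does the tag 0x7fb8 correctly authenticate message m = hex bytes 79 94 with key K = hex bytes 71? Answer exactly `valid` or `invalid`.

Key hex bytes 71 is 1 byte ≤ B = 4; zero-pad to 4 bytes: K' = 71 00 00 00.
K' ⊕ ipad = 47 36 36 36; K' ⊕ opad = 2d 5c 5c 5c.
Inner hash: even-index sum = 246 mod 256 = 246; odd-index sum = 256 mod 256 = 0 → f6 00.
Outer hash (recomputed tag): even-index sum = 383 mod 256 = 127; odd-index sum = 184 mod 256 = 184 → 7f b8.
Recomputed tag = 7fb8; claimed = 7fb8 → match.

valid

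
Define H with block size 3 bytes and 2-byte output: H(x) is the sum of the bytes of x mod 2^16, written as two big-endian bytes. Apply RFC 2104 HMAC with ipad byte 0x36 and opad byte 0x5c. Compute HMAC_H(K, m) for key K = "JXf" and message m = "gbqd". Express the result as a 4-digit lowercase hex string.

Key "JXf" = 4a 58 66 is exactly B = 3 bytes: K' = 4a 58 66.
K' ⊕ ipad = 7c 6e 50.  K' ⊕ opad = 16 04 3a.
Inner input = (K'⊕ipad) ∥ m = 7c 6e 50 ∥ 67 62 71 64.
Inner hash: sum = 124+110+80+103+98+113+100 = 728 → 02 d8.
Outer input = (K'⊕opad) ∥ inner = 16 04 3a ∥ 02 d8.
Outer hash (tag): sum = 22+4+58+2+216 = 302 → 01 2e.

012e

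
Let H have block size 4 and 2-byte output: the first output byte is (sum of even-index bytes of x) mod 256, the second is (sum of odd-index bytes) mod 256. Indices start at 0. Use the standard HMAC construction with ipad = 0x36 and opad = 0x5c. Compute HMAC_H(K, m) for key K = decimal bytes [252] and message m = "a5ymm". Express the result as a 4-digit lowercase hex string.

43c6

Key decimal bytes [252] = fc is 1 byte ≤ B = 4; zero-pad to 4 bytes: K' = fc 00 00 00.
K' ⊕ ipad = ca 36 36 36.  K' ⊕ opad = a0 5c 5c 5c.
Inner input = (K'⊕ipad) ∥ m = ca 36 36 36 ∥ 61 35 79 6d 6d.
Inner hash: even-index sum = 583 mod 256 = 71; odd-index sum = 270 mod 256 = 14 → 47 0e.
Outer input = (K'⊕opad) ∥ inner = a0 5c 5c 5c ∥ 47 0e.
Outer hash (tag): even-index sum = 323 mod 256 = 67; odd-index sum = 198 mod 256 = 198 → 43 c6.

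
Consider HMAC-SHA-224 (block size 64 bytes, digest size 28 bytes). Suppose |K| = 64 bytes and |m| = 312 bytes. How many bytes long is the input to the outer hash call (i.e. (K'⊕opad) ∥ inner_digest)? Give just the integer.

92

Key is 64 ≤ 64 bytes, zero-padded: |K'| = 64.
Outer input = (K'⊕opad) ∥ H(inner) → 64 + 28 = 92 bytes.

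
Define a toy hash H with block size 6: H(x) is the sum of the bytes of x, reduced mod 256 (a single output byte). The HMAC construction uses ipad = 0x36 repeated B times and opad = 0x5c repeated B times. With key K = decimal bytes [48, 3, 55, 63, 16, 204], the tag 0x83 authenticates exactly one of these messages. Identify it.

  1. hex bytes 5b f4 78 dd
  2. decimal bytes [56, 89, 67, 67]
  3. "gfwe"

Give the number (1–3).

3

Key decimal bytes [48, 3, 55, 63, 16, 204] = 30 03 37 3f 10 cc is exactly B = 6 bytes: K' = 30 03 37 3f 10 cc.
K' ⊕ ipad = 06 35 01 09 26 fa; K' ⊕ opad = 6c 5f 6b 63 4c 90.
m1: inner = H(06 35 01 09 26 fa 5b f4 78 dd) = 09; tag = H(6c 5f 6b 63 4c 90 09) = 7e
m2: inner = H(06 35 01 09 26 fa 38 59 43 43) = 7c; tag = H(6c 5f 6b 63 4c 90 7c) = f1
m3: inner = H(06 35 01 09 26 fa 67 66 77 65) = 0e; tag = H(6c 5f 6b 63 4c 90 0e) = 83 ← matches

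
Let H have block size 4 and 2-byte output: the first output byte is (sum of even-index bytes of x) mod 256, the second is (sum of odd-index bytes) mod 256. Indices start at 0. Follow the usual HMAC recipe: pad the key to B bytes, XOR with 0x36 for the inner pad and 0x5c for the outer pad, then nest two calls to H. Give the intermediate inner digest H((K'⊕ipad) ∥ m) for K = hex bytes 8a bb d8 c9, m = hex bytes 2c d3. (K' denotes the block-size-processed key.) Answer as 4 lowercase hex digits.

Key hex bytes 8a bb d8 c9 is exactly B = 4 bytes: K' = 8a bb d8 c9.
K' ⊕ ipad = bc 8d ee ff.
Inner input = bc 8d ee ff ∥ 2c d3.
Inner hash: even-index sum = 470 mod 256 = 214; odd-index sum = 607 mod 256 = 95 → d6 5f.

d65f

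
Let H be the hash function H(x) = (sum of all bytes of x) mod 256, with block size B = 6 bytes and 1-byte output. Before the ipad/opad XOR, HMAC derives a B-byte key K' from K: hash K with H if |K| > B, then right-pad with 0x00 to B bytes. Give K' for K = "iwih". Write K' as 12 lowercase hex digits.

Key "iwih" = 69 77 69 68 is 4 bytes ≤ B = 6; zero-pad to 6 bytes: K' = 69 77 69 68 00 00.

697769680000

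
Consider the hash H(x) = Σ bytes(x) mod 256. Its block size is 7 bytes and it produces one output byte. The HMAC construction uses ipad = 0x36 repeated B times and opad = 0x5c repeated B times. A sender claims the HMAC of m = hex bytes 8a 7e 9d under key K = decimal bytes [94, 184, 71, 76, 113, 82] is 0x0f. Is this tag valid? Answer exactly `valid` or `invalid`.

valid

Key decimal bytes [94, 184, 71, 76, 113, 82] = 5e b8 47 4c 71 52 is 6 bytes ≤ B = 7; zero-pad to 7 bytes: K' = 5e b8 47 4c 71 52 00.
K' ⊕ ipad = 68 8e 71 7a 47 64 36; K' ⊕ opad = 02 e4 1b 10 2d 0e 5c.
Inner hash: sum = 104+142+113+122+71+100+54+138+126+157 = 1127; mod 256 = 103 → 67.
Outer hash (recomputed tag): sum = 2+228+27+16+45+14+92+103 = 527; mod 256 = 15 → 0f.
Recomputed tag = 0f; claimed = 0f → match.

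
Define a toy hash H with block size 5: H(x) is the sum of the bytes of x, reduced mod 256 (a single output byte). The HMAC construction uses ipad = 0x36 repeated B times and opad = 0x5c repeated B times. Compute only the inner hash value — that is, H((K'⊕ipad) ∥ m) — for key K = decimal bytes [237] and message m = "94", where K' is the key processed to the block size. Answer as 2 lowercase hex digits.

Key decimal bytes [237] = ed is 1 byte ≤ B = 5; zero-pad to 5 bytes: K' = ed 00 00 00 00.
K' ⊕ ipad = db 36 36 36 36.
Inner input = db 36 36 36 36 ∥ 39 34.
Inner hash: sum = 219+54+54+54+54+57+52 = 544; mod 256 = 32 → 20.

20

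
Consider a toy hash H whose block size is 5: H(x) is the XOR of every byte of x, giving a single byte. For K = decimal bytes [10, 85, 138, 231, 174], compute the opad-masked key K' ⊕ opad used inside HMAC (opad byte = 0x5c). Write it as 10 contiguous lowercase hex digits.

5609d6bbf2

Key decimal bytes [10, 85, 138, 231, 174] = 0a 55 8a e7 ae is exactly B = 5 bytes: K' = 0a 55 8a e7 ae.
XOR each byte with 0x5c: 0a⊕5c=56, 55⊕5c=09, 8a⊕5c=d6, e7⊕5c=bb, ae⊕5c=f2.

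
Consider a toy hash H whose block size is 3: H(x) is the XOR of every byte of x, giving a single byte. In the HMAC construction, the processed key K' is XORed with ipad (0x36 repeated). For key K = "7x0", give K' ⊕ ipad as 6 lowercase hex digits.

014e06

Key "7x0" = 37 78 30 is exactly B = 3 bytes: K' = 37 78 30.
XOR each byte with 0x36: 37⊕36=01, 78⊕36=4e, 30⊕36=06.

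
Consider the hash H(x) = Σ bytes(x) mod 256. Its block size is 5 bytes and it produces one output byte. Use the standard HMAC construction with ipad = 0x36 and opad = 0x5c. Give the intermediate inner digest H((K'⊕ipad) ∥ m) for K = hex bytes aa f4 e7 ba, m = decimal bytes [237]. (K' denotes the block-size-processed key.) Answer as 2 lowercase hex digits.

de

Key hex bytes aa f4 e7 ba is 4 bytes ≤ B = 5; zero-pad to 5 bytes: K' = aa f4 e7 ba 00.
K' ⊕ ipad = 9c c2 d1 8c 36.
Inner input = 9c c2 d1 8c 36 ∥ ed.
Inner hash: sum = 156+194+209+140+54+237 = 990; mod 256 = 222 → de.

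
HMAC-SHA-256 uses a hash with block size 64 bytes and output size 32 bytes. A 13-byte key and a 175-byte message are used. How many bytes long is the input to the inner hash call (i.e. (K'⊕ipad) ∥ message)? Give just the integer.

Key is 13 ≤ 64 bytes, zero-padded: |K'| = 64.
Inner input = (K'⊕ipad) ∥ m → 64 + 175 = 239 bytes.

239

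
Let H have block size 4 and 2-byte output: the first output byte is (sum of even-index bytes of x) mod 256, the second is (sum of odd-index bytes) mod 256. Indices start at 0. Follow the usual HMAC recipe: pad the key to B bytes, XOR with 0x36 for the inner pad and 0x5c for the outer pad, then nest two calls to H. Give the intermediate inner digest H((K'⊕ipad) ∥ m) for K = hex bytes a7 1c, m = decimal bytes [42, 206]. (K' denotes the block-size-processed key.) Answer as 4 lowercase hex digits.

f12e

Key hex bytes a7 1c is 2 bytes ≤ B = 4; zero-pad to 4 bytes: K' = a7 1c 00 00.
K' ⊕ ipad = 91 2a 36 36.
Inner input = 91 2a 36 36 ∥ 2a ce.
Inner hash: even-index sum = 241 mod 256 = 241; odd-index sum = 302 mod 256 = 46 → f1 2e.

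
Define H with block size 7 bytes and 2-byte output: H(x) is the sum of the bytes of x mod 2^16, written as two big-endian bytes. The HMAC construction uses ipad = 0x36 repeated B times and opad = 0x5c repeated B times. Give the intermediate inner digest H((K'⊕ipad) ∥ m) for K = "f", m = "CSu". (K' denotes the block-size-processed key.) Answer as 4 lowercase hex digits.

029f

Key "f" = 66 is 1 byte ≤ B = 7; zero-pad to 7 bytes: K' = 66 00 00 00 00 00 00.
K' ⊕ ipad = 50 36 36 36 36 36 36.
Inner input = 50 36 36 36 36 36 36 ∥ 43 53 75.
Inner hash: sum = 80+54+54+54+54+54+54+67+83+117 = 671 → 02 9f.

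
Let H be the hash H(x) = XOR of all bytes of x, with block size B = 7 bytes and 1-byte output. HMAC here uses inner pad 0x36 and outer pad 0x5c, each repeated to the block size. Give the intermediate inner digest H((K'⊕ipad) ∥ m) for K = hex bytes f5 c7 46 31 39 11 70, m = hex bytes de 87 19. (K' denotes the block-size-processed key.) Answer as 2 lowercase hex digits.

6b

Key hex bytes f5 c7 46 31 39 11 70 is exactly B = 7 bytes: K' = f5 c7 46 31 39 11 70.
K' ⊕ ipad = c3 f1 70 07 0f 27 46.
Inner input = c3 f1 70 07 0f 27 46 ∥ de 87 19.
Inner hash: XOR c3⊕f1⊕70⊕07⊕0f⊕27⊕46⊕de⊕87⊕19 = 6b.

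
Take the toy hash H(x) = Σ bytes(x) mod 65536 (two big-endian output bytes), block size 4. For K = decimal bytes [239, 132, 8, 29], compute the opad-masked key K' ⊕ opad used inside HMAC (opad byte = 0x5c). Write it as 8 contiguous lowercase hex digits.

b3d85441

Key decimal bytes [239, 132, 8, 29] = ef 84 08 1d is exactly B = 4 bytes: K' = ef 84 08 1d.
XOR each byte with 0x5c: ef⊕5c=b3, 84⊕5c=d8, 08⊕5c=54, 1d⊕5c=41.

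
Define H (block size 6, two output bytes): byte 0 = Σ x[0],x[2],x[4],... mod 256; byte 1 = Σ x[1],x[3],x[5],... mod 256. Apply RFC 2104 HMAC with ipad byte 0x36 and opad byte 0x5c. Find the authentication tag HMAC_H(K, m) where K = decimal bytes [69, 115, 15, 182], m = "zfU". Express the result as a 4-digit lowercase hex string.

Key decimal bytes [69, 115, 15, 182] = 45 73 0f b6 is 4 bytes ≤ B = 6; zero-pad to 6 bytes: K' = 45 73 0f b6 00 00.
K' ⊕ ipad = 73 45 39 80 36 36.  K' ⊕ opad = 19 2f 53 ea 5c 5c.
Inner input = (K'⊕ipad) ∥ m = 73 45 39 80 36 36 ∥ 7a 66 55.
Inner hash: even-index sum = 433 mod 256 = 177; odd-index sum = 353 mod 256 = 97 → b1 61.
Outer input = (K'⊕opad) ∥ inner = 19 2f 53 ea 5c 5c ∥ b1 61.
Outer hash (tag): even-index sum = 377 mod 256 = 121; odd-index sum = 470 mod 256 = 214 → 79 d6.

79d6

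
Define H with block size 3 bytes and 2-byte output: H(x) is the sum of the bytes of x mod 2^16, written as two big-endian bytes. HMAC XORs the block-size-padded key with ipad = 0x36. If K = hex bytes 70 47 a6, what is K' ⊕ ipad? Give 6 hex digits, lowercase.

467190

Key hex bytes 70 47 a6 is exactly B = 3 bytes: K' = 70 47 a6.
XOR each byte with 0x36: 70⊕36=46, 47⊕36=71, a6⊕36=90.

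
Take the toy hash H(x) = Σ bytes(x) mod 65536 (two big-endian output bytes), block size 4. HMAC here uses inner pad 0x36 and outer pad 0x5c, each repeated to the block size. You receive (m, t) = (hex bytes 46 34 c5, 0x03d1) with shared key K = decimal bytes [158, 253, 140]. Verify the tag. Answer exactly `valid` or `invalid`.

invalid

Key decimal bytes [158, 253, 140] = 9e fd 8c is 3 bytes ≤ B = 4; zero-pad to 4 bytes: K' = 9e fd 8c 00.
K' ⊕ ipad = a8 cb ba 36; K' ⊕ opad = c2 a1 d0 5c.
Inner hash: sum = 168+203+186+54+70+52+197 = 930 → 03 a2.
Outer hash (recomputed tag): sum = 194+161+208+92+3+162 = 820 → 03 34.
Recomputed tag = 0334; claimed = 03d1 → mismatch.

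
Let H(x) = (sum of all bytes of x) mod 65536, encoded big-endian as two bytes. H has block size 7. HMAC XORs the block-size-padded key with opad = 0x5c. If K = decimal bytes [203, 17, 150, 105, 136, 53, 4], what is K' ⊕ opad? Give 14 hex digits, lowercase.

Key decimal bytes [203, 17, 150, 105, 136, 53, 4] = cb 11 96 69 88 35 04 is exactly B = 7 bytes: K' = cb 11 96 69 88 35 04.
XOR each byte with 0x5c: cb⊕5c=97, 11⊕5c=4d, 96⊕5c=ca, 69⊕5c=35, 88⊕5c=d4, 35⊕5c=69, 04⊕5c=58.

974dca35d46958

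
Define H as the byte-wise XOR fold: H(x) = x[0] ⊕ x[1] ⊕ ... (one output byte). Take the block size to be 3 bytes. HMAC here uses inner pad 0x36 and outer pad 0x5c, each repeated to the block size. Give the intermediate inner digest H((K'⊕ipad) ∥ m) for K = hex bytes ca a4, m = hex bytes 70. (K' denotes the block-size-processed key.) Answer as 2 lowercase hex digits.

Key hex bytes ca a4 is 2 bytes ≤ B = 3; zero-pad to 3 bytes: K' = ca a4 00.
K' ⊕ ipad = fc 92 36.
Inner input = fc 92 36 ∥ 70.
Inner hash: XOR fc⊕92⊕36⊕70 = 28.

28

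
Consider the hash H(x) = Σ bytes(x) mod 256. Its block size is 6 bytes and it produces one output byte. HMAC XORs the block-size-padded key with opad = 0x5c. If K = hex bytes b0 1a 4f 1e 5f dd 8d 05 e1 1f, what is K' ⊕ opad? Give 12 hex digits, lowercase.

Key hex bytes b0 1a 4f 1e 5f dd 8d 05 e1 1f is 10 bytes > B = 6, so hash it first: H(key) = 05, then zero-pad to 6 bytes: K' = 05 00 00 00 00 00.
XOR each byte with 0x5c: 05⊕5c=59, 00⊕5c=5c, 00⊕5c=5c, 00⊕5c=5c, 00⊕5c=5c, 00⊕5c=5c.

595c5c5c5c5c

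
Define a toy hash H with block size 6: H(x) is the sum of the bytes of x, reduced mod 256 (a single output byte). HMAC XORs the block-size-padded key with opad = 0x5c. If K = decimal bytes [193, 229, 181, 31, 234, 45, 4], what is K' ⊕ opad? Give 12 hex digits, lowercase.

Key decimal bytes [193, 229, 181, 31, 234, 45, 4] = c1 e5 b5 1f ea 2d 04 is 7 bytes > B = 6, so hash it first: H(key) = 95, then zero-pad to 6 bytes: K' = 95 00 00 00 00 00.
XOR each byte with 0x5c: 95⊕5c=c9, 00⊕5c=5c, 00⊕5c=5c, 00⊕5c=5c, 00⊕5c=5c, 00⊕5c=5c.

c95c5c5c5c5c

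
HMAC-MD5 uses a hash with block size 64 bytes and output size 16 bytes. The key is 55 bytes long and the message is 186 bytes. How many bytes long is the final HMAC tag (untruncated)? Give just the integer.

16

The tag is one MD5 digest: 16 bytes.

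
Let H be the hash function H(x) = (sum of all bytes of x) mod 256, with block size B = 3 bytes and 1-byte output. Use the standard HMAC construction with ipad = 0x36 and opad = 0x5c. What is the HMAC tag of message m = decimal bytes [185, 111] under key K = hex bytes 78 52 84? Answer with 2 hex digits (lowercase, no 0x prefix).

96

Key hex bytes 78 52 84 is exactly B = 3 bytes: K' = 78 52 84.
K' ⊕ ipad = 4e 64 b2.  K' ⊕ opad = 24 0e d8.
Inner input = (K'⊕ipad) ∥ m = 4e 64 b2 ∥ b9 6f.
Inner hash: sum = 78+100+178+185+111 = 652; mod 256 = 140 → 8c.
Outer input = (K'⊕opad) ∥ inner = 24 0e d8 ∥ 8c.
Outer hash (tag): sum = 36+14+216+140 = 406; mod 256 = 150 → 96.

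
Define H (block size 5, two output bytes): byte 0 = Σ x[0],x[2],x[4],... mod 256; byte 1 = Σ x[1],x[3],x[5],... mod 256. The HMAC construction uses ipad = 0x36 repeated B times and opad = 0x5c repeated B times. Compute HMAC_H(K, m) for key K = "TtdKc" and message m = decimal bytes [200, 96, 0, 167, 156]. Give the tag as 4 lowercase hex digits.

Key "TtdKc" = 54 74 64 4b 63 is exactly B = 5 bytes: K' = 54 74 64 4b 63.
K' ⊕ ipad = 62 42 52 7d 55.  K' ⊕ opad = 08 28 38 17 3f.
Inner input = (K'⊕ipad) ∥ m = 62 42 52 7d 55 ∥ c8 60 00 a7 9c.
Inner hash: even-index sum = 528 mod 256 = 16; odd-index sum = 547 mod 256 = 35 → 10 23.
Outer input = (K'⊕opad) ∥ inner = 08 28 38 17 3f ∥ 10 23.
Outer hash (tag): even-index sum = 162 mod 256 = 162; odd-index sum = 79 mod 256 = 79 → a2 4f.

a24f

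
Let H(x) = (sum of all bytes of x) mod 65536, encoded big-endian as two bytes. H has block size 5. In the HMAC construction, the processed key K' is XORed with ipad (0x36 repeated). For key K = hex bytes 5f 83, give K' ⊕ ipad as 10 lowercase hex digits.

69b5363636

Key hex bytes 5f 83 is 2 bytes ≤ B = 5; zero-pad to 5 bytes: K' = 5f 83 00 00 00.
XOR each byte with 0x36: 5f⊕36=69, 83⊕36=b5, 00⊕36=36, 00⊕36=36, 00⊕36=36.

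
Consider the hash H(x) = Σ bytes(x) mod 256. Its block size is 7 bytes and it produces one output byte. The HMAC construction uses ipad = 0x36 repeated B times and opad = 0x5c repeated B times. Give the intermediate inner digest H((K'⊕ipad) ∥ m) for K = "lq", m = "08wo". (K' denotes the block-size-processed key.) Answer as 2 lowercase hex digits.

fd

Key "lq" = 6c 71 is 2 bytes ≤ B = 7; zero-pad to 7 bytes: K' = 6c 71 00 00 00 00 00.
K' ⊕ ipad = 5a 47 36 36 36 36 36.
Inner input = 5a 47 36 36 36 36 36 ∥ 30 38 77 6f.
Inner hash: sum = 90+71+54+54+54+54+54+48+56+119+111 = 765; mod 256 = 253 → fd.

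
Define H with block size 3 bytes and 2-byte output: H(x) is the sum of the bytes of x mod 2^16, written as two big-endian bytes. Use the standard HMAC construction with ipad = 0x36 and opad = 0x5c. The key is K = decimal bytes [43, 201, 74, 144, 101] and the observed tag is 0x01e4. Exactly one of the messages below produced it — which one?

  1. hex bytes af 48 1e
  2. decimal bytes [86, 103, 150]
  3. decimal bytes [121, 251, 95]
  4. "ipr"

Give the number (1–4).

Key decimal bytes [43, 201, 74, 144, 101] = 2b c9 4a 90 65 is 5 bytes > B = 3, so hash it first: H(key) = 02 33, then zero-pad to 3 bytes: K' = 02 33 00.
K' ⊕ ipad = 34 05 36; K' ⊕ opad = 5e 6f 5c.
m1: inner = H(34 05 36 af 48 1e) = 01 84; tag = H(5e 6f 5c 01 84) = 01ae
m2: inner = H(34 05 36 56 67 96) = 01 c2; tag = H(5e 6f 5c 01 c2) = 01ec
m3: inner = H(34 05 36 79 fb 5f) = 02 42; tag = H(5e 6f 5c 02 42) = 016d
m4: inner = H(34 05 36 69 70 72) = 01 ba; tag = H(5e 6f 5c 01 ba) = 01e4 ← matches

4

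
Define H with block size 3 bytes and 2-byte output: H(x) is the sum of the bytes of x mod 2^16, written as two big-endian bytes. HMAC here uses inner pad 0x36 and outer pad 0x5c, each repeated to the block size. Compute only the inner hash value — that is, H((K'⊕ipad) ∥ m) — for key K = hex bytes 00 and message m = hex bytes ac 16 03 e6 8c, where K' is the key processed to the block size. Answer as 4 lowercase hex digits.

Key hex bytes 00 is 1 byte ≤ B = 3; zero-pad to 3 bytes: K' = 00 00 00.
K' ⊕ ipad = 36 36 36.
Inner input = 36 36 36 ∥ ac 16 03 e6 8c.
Inner hash: sum = 54+54+54+172+22+3+230+140 = 729 → 02 d9.

02d9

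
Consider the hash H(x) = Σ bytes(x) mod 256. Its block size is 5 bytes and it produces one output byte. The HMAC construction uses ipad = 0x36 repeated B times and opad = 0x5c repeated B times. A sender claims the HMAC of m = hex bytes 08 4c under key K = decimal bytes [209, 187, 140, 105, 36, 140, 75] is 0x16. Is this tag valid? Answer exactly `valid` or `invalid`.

invalid

Key decimal bytes [209, 187, 140, 105, 36, 140, 75] = d1 bb 8c 69 24 8c 4b is 7 bytes > B = 5, so hash it first: H(key) = 7c, then zero-pad to 5 bytes: K' = 7c 00 00 00 00.
K' ⊕ ipad = 4a 36 36 36 36; K' ⊕ opad = 20 5c 5c 5c 5c.
Inner hash: sum = 74+54+54+54+54+8+76 = 374; mod 256 = 118 → 76.
Outer hash (recomputed tag): sum = 32+92+92+92+92+118 = 518; mod 256 = 6 → 06.
Recomputed tag = 06; claimed = 16 → mismatch.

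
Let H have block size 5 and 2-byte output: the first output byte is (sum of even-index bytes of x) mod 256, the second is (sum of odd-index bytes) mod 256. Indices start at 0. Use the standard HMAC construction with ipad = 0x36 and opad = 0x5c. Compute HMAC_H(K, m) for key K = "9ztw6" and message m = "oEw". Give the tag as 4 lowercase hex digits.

Key "9ztw6" = 39 7a 74 77 36 is exactly B = 5 bytes: K' = 39 7a 74 77 36.
K' ⊕ ipad = 0f 4c 42 41 00.  K' ⊕ opad = 65 26 28 2b 6a.
Inner input = (K'⊕ipad) ∥ m = 0f 4c 42 41 00 ∥ 6f 45 77.
Inner hash: even-index sum = 150 mod 256 = 150; odd-index sum = 371 mod 256 = 115 → 96 73.
Outer input = (K'⊕opad) ∥ inner = 65 26 28 2b 6a ∥ 96 73.
Outer hash (tag): even-index sum = 362 mod 256 = 106; odd-index sum = 231 mod 256 = 231 → 6a e7.

6ae7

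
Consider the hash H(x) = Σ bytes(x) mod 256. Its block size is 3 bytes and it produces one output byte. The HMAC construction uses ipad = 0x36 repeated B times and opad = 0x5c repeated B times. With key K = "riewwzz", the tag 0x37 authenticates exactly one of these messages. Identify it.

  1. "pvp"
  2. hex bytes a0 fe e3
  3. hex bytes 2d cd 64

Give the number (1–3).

Key "riewwzz" = 72 69 65 77 77 7a 7a is 7 bytes > B = 3, so hash it first: H(key) = 22, then zero-pad to 3 bytes: K' = 22 00 00.
K' ⊕ ipad = 14 36 36; K' ⊕ opad = 7e 5c 5c.
m1: inner = H(14 36 36 70 76 70) = d6; tag = H(7e 5c 5c d6) = 0c
m2: inner = H(14 36 36 a0 fe e3) = 01; tag = H(7e 5c 5c 01) = 37 ← matches
m3: inner = H(14 36 36 2d cd 64) = de; tag = H(7e 5c 5c de) = 14

2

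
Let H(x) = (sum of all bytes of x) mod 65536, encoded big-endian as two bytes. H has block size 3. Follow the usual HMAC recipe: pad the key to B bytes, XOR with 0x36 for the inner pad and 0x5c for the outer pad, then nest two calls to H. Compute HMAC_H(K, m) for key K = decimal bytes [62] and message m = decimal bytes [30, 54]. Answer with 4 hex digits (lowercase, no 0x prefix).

Key decimal bytes [62] = 3e is 1 byte ≤ B = 3; zero-pad to 3 bytes: K' = 3e 00 00.
K' ⊕ ipad = 08 36 36.  K' ⊕ opad = 62 5c 5c.
Inner input = (K'⊕ipad) ∥ m = 08 36 36 ∥ 1e 36.
Inner hash: sum = 8+54+54+30+54 = 200 → 00 c8.
Outer input = (K'⊕opad) ∥ inner = 62 5c 5c ∥ 00 c8.
Outer hash (tag): sum = 98+92+92+0+200 = 482 → 01 e2.

01e2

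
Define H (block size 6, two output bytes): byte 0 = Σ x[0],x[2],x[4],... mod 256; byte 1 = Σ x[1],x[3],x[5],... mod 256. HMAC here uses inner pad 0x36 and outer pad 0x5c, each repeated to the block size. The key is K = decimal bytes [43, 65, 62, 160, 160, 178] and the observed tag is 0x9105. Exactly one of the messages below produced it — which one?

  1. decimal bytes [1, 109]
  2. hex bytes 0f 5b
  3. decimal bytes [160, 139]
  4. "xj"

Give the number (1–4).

1

Key decimal bytes [43, 65, 62, 160, 160, 178] = 2b 41 3e a0 a0 b2 is exactly B = 6 bytes: K' = 2b 41 3e a0 a0 b2.
K' ⊕ ipad = 1d 77 08 96 96 84; K' ⊕ opad = 77 1d 62 fc fc ee.
m1: inner = H(1d 77 08 96 96 84 01 6d) = bc fe; tag = H(77 1d 62 fc fc ee bc fe) = 9105 ← matches
m2: inner = H(1d 77 08 96 96 84 0f 5b) = ca ec; tag = H(77 1d 62 fc fc ee ca ec) = 9ff3
m3: inner = H(1d 77 08 96 96 84 a0 8b) = 5b 1c; tag = H(77 1d 62 fc fc ee 5b 1c) = 3023
m4: inner = H(1d 77 08 96 96 84 78 6a) = 33 fb; tag = H(77 1d 62 fc fc ee 33 fb) = 0802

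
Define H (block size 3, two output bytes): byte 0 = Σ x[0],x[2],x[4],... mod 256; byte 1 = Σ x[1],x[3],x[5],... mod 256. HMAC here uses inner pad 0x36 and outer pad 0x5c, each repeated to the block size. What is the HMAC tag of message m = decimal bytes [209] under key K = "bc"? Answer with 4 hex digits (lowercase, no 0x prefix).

Key "bc" = 62 63 is 2 bytes ≤ B = 3; zero-pad to 3 bytes: K' = 62 63 00.
K' ⊕ ipad = 54 55 36.  K' ⊕ opad = 3e 3f 5c.
Inner input = (K'⊕ipad) ∥ m = 54 55 36 ∥ d1.
Inner hash: even-index sum = 138 mod 256 = 138; odd-index sum = 294 mod 256 = 38 → 8a 26.
Outer input = (K'⊕opad) ∥ inner = 3e 3f 5c ∥ 8a 26.
Outer hash (tag): even-index sum = 192 mod 256 = 192; odd-index sum = 201 mod 256 = 201 → c0 c9.

c0c9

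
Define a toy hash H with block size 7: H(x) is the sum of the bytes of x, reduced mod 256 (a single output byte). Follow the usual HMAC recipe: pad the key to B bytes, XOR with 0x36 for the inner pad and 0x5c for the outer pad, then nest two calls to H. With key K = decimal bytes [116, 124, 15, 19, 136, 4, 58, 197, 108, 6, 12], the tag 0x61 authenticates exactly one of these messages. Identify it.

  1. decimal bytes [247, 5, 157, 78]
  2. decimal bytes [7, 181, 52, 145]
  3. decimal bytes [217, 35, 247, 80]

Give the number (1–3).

Key decimal bytes [116, 124, 15, 19, 136, 4, 58, 197, 108, 6, 12] = 74 7c 0f 13 88 04 3a c5 6c 06 0c is 11 bytes > B = 7, so hash it first: H(key) = 1b, then zero-pad to 7 bytes: K' = 1b 00 00 00 00 00 00.
K' ⊕ ipad = 2d 36 36 36 36 36 36; K' ⊕ opad = 47 5c 5c 5c 5c 5c 5c.
m1: inner = H(2d 36 36 36 36 36 36 f7 05 9d 4e) = 58; tag = H(47 5c 5c 5c 5c 5c 5c 58) = c7
m2: inner = H(2d 36 36 36 36 36 36 07 b5 34 91) = f2; tag = H(47 5c 5c 5c 5c 5c 5c f2) = 61 ← matches
m3: inner = H(2d 36 36 36 36 36 36 d9 23 f7 50) = b4; tag = H(47 5c 5c 5c 5c 5c 5c b4) = 23

2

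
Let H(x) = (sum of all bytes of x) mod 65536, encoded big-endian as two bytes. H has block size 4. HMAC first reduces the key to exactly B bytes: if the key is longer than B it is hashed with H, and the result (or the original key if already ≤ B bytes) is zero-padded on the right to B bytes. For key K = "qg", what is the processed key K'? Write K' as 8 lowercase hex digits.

Key "qg" = 71 67 is 2 bytes ≤ B = 4; zero-pad to 4 bytes: K' = 71 67 00 00.

71670000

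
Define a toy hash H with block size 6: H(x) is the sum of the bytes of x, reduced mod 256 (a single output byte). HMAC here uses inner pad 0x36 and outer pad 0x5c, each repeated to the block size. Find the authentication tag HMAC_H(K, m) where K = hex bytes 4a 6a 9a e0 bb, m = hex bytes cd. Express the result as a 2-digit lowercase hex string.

Key hex bytes 4a 6a 9a e0 bb is 5 bytes ≤ B = 6; zero-pad to 6 bytes: K' = 4a 6a 9a e0 bb 00.
K' ⊕ ipad = 7c 5c ac d6 8d 36.  K' ⊕ opad = 16 36 c6 bc e7 5c.
Inner input = (K'⊕ipad) ∥ m = 7c 5c ac d6 8d 36 ∥ cd.
Inner hash: sum = 124+92+172+214+141+54+205 = 1002; mod 256 = 234 → ea.
Outer input = (K'⊕opad) ∥ inner = 16 36 c6 bc e7 5c ∥ ea.
Outer hash (tag): sum = 22+54+198+188+231+92+234 = 1019; mod 256 = 251 → fb.

fb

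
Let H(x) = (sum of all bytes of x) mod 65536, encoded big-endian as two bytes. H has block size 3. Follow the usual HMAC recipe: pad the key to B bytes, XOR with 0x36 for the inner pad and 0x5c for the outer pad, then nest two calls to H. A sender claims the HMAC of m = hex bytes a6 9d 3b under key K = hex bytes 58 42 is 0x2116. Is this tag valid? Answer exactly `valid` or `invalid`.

invalid

Key hex bytes 58 42 is 2 bytes ≤ B = 3; zero-pad to 3 bytes: K' = 58 42 00.
K' ⊕ ipad = 6e 74 36; K' ⊕ opad = 04 1e 5c.
Inner hash: sum = 110+116+54+166+157+59 = 662 → 02 96.
Outer hash (recomputed tag): sum = 4+30+92+2+150 = 278 → 01 16.
Recomputed tag = 0116; claimed = 2116 → mismatch.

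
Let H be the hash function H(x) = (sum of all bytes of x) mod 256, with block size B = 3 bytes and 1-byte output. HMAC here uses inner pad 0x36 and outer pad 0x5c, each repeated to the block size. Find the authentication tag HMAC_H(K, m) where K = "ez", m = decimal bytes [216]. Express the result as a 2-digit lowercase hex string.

Key "ez" = 65 7a is 2 bytes ≤ B = 3; zero-pad to 3 bytes: K' = 65 7a 00.
K' ⊕ ipad = 53 4c 36.  K' ⊕ opad = 39 26 5c.
Inner input = (K'⊕ipad) ∥ m = 53 4c 36 ∥ d8.
Inner hash: sum = 83+76+54+216 = 429; mod 256 = 173 → ad.
Outer input = (K'⊕opad) ∥ inner = 39 26 5c ∥ ad.
Outer hash (tag): sum = 57+38+92+173 = 360; mod 256 = 104 → 68.

68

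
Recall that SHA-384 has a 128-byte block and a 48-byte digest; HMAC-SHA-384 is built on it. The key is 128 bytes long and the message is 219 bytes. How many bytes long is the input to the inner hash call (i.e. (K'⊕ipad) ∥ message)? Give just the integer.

347

Key is 128 ≤ 128 bytes, zero-padded: |K'| = 128.
Inner input = (K'⊕ipad) ∥ m → 128 + 219 = 347 bytes.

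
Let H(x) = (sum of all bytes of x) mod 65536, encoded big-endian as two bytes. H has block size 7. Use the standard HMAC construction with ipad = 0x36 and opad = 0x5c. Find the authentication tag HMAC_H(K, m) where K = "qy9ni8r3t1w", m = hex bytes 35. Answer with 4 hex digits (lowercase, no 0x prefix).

0319

Key "qy9ni8r3t1w" = 71 79 39 6e 69 38 72 33 74 31 77 is 11 bytes > B = 7, so hash it first: H(key) = 03 f3, then zero-pad to 7 bytes: K' = 03 f3 00 00 00 00 00.
K' ⊕ ipad = 35 c5 36 36 36 36 36.  K' ⊕ opad = 5f af 5c 5c 5c 5c 5c.
Inner input = (K'⊕ipad) ∥ m = 35 c5 36 36 36 36 36 ∥ 35.
Inner hash: sum = 53+197+54+54+54+54+54+53 = 573 → 02 3d.
Outer input = (K'⊕opad) ∥ inner = 5f af 5c 5c 5c 5c 5c ∥ 02 3d.
Outer hash (tag): sum = 95+175+92+92+92+92+92+2+61 = 793 → 03 19.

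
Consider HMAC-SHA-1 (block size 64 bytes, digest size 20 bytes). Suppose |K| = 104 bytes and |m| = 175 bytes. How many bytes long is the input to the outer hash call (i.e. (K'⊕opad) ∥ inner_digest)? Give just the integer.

Key is 104 > 64 bytes, so it is hashed to 20 bytes then zero-padded to 64: |K'| = 64.
Outer input = (K'⊕opad) ∥ H(inner) → 64 + 20 = 84 bytes.

84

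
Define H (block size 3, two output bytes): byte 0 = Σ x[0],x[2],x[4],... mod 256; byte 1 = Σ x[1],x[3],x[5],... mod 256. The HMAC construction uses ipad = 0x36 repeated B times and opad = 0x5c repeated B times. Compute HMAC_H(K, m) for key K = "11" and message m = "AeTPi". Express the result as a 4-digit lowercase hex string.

Key "11" = 31 31 is 2 bytes ≤ B = 3; zero-pad to 3 bytes: K' = 31 31 00.
K' ⊕ ipad = 07 07 36.  K' ⊕ opad = 6d 6d 5c.
Inner input = (K'⊕ipad) ∥ m = 07 07 36 ∥ 41 65 54 50 69.
Inner hash: even-index sum = 242 mod 256 = 242; odd-index sum = 261 mod 256 = 5 → f2 05.
Outer input = (K'⊕opad) ∥ inner = 6d 6d 5c ∥ f2 05.
Outer hash (tag): even-index sum = 206 mod 256 = 206; odd-index sum = 351 mod 256 = 95 → ce 5f.

ce5f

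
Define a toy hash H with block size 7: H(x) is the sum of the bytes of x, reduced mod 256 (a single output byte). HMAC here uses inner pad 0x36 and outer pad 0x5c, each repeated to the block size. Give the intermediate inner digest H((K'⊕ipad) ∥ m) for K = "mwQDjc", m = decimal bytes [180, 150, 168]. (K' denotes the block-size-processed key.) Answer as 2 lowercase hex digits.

Key "mwQDjc" = 6d 77 51 44 6a 63 is 6 bytes ≤ B = 7; zero-pad to 7 bytes: K' = 6d 77 51 44 6a 63 00.
K' ⊕ ipad = 5b 41 67 72 5c 55 36.
Inner input = 5b 41 67 72 5c 55 36 ∥ b4 96 a8.
Inner hash: sum = 91+65+103+114+92+85+54+180+150+168 = 1102; mod 256 = 78 → 4e.

4e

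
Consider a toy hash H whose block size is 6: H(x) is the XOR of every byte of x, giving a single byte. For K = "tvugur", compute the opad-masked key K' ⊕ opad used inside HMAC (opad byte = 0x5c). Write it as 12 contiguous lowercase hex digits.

282a293b292e

Key "tvugur" = 74 76 75 67 75 72 is exactly B = 6 bytes: K' = 74 76 75 67 75 72.
XOR each byte with 0x5c: 74⊕5c=28, 76⊕5c=2a, 75⊕5c=29, 67⊕5c=3b, 75⊕5c=29, 72⊕5c=2e.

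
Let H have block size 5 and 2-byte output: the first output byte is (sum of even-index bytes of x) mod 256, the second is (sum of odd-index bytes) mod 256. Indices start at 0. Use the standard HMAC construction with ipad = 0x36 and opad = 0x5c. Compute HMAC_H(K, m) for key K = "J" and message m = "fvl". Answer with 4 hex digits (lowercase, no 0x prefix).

Key "J" = 4a is 1 byte ≤ B = 5; zero-pad to 5 bytes: K' = 4a 00 00 00 00.
K' ⊕ ipad = 7c 36 36 36 36.  K' ⊕ opad = 16 5c 5c 5c 5c.
Inner input = (K'⊕ipad) ∥ m = 7c 36 36 36 36 ∥ 66 76 6c.
Inner hash: even-index sum = 350 mod 256 = 94; odd-index sum = 318 mod 256 = 62 → 5e 3e.
Outer input = (K'⊕opad) ∥ inner = 16 5c 5c 5c 5c ∥ 5e 3e.
Outer hash (tag): even-index sum = 268 mod 256 = 12; odd-index sum = 278 mod 256 = 22 → 0c 16.

0c16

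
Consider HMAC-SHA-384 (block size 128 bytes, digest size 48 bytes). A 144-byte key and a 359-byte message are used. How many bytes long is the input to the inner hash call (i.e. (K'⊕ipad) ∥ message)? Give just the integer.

487

Key is 144 > 128 bytes, so it is hashed to 48 bytes then zero-padded to 128: |K'| = 128.
Inner input = (K'⊕ipad) ∥ m → 128 + 359 = 487 bytes.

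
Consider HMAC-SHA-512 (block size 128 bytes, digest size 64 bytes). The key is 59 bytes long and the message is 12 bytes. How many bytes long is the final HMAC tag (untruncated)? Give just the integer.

64

The tag is one SHA-512 digest: 64 bytes.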